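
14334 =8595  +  5739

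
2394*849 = 2032506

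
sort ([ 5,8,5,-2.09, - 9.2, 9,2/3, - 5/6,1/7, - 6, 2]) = [-9.2,-6, - 2.09, - 5/6,  1/7,2/3,2,5,5,8, 9]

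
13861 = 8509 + 5352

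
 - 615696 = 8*( - 76962)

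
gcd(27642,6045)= 3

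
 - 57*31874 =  - 1816818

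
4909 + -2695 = 2214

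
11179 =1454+9725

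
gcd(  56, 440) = 8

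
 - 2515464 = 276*(-9114) 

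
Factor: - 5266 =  - 2^1*2633^1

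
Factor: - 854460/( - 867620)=909/923= 3^2* 13^(- 1)  *71^( - 1 )*101^1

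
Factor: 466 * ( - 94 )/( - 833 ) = 2^2*7^( - 2 ) * 17^( - 1)*47^1 *233^1 = 43804/833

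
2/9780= 1/4890 = 0.00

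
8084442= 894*9043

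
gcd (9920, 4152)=8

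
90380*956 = 86403280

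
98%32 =2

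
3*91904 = 275712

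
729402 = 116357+613045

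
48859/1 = 48859 = 48859.00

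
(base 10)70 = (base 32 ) 26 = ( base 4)1012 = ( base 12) 5a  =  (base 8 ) 106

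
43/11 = 43/11= 3.91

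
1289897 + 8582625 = 9872522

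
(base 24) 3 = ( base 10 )3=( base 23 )3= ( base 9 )3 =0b11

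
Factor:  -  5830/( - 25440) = 11/48 = 2^( - 4)*3^( - 1)*11^1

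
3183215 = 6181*515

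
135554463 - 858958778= -723404315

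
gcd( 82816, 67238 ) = 2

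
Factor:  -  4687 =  - 43^1*109^1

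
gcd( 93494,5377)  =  1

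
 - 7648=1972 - 9620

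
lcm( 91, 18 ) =1638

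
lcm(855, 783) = 74385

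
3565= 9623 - 6058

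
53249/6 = 8874+5/6 = 8874.83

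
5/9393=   5/9393=0.00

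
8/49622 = 4/24811 = 0.00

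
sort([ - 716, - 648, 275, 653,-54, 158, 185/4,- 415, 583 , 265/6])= [ - 716, - 648, - 415, - 54, 265/6, 185/4, 158, 275,  583, 653]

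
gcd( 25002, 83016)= 18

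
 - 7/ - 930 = 7/930 = 0.01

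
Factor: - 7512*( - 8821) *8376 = 555021836352 = 2^6 * 3^2* 313^1 *349^1 *8821^1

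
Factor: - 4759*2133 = - 3^3*79^1*4759^1 =-10150947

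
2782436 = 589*4724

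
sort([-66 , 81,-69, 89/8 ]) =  [ - 69,-66,  89/8,81 ] 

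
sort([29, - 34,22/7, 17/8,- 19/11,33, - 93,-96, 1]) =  [-96,-93, - 34, - 19/11,1,17/8,22/7,29,33 ] 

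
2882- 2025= 857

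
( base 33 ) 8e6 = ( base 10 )9180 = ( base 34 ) 7W0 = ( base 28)BJO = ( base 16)23dc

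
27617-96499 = -68882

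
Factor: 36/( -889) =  - 2^2*3^2*7^(-1)*127^ ( - 1) 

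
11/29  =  11/29 = 0.38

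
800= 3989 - 3189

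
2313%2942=2313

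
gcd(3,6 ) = 3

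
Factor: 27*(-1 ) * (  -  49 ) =1323 = 3^3 * 7^2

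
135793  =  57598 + 78195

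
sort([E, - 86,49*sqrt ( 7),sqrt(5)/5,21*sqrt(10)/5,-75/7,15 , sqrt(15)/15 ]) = [ -86 , - 75/7,sqrt(15 ) /15 , sqrt ( 5 )/5, E,21*sqrt (10) /5,15, 49*sqrt(7 ) ]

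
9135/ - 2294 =-9135/2294 = - 3.98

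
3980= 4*995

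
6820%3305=210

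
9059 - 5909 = 3150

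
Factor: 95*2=190= 2^1*5^1*19^1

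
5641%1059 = 346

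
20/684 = 5/171 = 0.03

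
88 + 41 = 129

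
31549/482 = 65  +  219/482=65.45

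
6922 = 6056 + 866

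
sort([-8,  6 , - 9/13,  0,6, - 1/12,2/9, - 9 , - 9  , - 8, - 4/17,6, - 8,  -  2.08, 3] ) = [ - 9, - 9 , - 8, - 8, - 8,-2.08, - 9/13,  -  4/17, - 1/12,0,2/9, 3, 6,  6, 6]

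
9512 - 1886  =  7626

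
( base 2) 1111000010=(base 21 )23H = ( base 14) 4CA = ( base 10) 962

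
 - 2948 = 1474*(  -  2 )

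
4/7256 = 1/1814 = 0.00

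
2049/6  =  683/2 = 341.50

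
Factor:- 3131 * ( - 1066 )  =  2^1 * 13^1*31^1*41^1*101^1 = 3337646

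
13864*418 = 5795152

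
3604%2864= 740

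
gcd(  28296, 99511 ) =1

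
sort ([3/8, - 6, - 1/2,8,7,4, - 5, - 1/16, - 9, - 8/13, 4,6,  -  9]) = [-9, - 9,-6,-5, - 8/13, - 1/2,  -  1/16,3/8, 4  ,  4,6 , 7, 8]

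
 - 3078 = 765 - 3843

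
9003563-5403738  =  3599825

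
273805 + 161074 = 434879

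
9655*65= 627575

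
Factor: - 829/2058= -2^( - 1) * 3^( - 1)*7^(-3 )*829^1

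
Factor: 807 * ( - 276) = -2^2*3^2*23^1*269^1 = -222732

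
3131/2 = 3131/2 = 1565.50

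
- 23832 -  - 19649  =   - 4183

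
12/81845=12/81845 = 0.00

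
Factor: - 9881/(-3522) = 2^( - 1 )*3^(-1)*41^1* 241^1*587^(-1)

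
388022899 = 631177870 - 243154971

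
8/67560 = 1/8445 = 0.00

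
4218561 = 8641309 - 4422748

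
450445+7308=457753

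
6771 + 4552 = 11323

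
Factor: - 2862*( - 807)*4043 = 2^1*3^4 * 13^1 * 53^1*269^1*311^1 = 9337850262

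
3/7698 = 1/2566 = 0.00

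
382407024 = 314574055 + 67832969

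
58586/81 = 723 + 23/81 = 723.28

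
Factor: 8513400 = 2^3*3^1*5^2*7^1*2027^1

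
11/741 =11/741 = 0.01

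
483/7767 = 161/2589 = 0.06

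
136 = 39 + 97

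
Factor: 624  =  2^4*3^1*13^1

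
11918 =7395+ 4523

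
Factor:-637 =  - 7^2 * 13^1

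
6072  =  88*69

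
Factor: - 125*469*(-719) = 5^3*7^1*67^1*719^1 = 42151375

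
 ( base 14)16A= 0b100100010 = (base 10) 290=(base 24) c2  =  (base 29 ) A0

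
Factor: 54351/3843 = 3^2*7^( - 1)*11^1  =  99/7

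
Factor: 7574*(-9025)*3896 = -266312443600 = -2^4*5^2*7^1*19^2*487^1*541^1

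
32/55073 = 32/55073 = 0.00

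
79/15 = 79/15  =  5.27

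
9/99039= 3/33013= 0.00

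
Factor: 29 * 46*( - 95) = -126730= -2^1*5^1*19^1 * 23^1*29^1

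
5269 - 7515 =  - 2246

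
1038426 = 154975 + 883451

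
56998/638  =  28499/319 =89.34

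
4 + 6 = 10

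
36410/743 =49 + 3/743 =49.00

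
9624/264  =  401/11 =36.45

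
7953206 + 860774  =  8813980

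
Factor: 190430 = 2^1*5^1 *137^1* 139^1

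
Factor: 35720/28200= 19/15 = 3^( - 1)*5^( - 1)*19^1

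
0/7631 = 0 = 0.00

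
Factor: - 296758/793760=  -2^( - 4)*5^( - 1)*7^1*11^( - 1 )*47^1 = - 329/880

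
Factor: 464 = 2^4*29^1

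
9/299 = 9/299 = 0.03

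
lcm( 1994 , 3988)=3988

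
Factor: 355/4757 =5^1*67^( - 1 ) = 5/67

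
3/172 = 3/172 = 0.02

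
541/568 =541/568 =0.95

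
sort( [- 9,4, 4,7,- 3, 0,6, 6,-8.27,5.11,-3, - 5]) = [ - 9, - 8.27,  -  5, - 3, - 3, 0,  4,4, 5.11, 6 , 6, 7]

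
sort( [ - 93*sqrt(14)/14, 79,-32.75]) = [-32.75,-93*sqrt( 14)/14,  79]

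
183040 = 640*286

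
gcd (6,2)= 2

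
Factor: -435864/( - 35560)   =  3^1*5^( - 1)*7^(-1)*11^1*13^1 = 429/35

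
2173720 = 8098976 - 5925256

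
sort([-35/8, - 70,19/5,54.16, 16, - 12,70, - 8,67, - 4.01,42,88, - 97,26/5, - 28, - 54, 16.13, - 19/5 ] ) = [ - 97, - 70, - 54, - 28, - 12, -8,  -  35/8,- 4.01, - 19/5,19/5 , 26/5,  16, 16.13,42,54.16, 67,70, 88] 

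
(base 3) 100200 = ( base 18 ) e9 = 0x105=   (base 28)99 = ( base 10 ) 261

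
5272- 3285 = 1987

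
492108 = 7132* 69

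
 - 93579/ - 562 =166+287/562= 166.51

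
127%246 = 127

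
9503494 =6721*1414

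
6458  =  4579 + 1879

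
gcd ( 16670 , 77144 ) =2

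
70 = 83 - 13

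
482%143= 53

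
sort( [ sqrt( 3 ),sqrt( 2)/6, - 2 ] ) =[ - 2,sqrt( 2 )/6, sqrt( 3)]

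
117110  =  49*2390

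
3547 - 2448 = 1099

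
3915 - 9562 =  - 5647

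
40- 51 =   -  11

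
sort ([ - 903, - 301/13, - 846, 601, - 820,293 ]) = [  -  903,-846,-820, - 301/13,293,601]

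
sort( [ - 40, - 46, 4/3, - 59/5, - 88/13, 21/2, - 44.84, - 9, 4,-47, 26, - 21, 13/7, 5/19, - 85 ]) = [ - 85, - 47,  -  46,- 44.84, - 40, - 21, - 59/5, - 9, - 88/13,5/19, 4/3, 13/7, 4, 21/2, 26]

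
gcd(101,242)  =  1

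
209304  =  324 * 646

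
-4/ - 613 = 4/613 = 0.01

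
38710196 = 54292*713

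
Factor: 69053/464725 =5^( - 2)*29^( - 1)* 199^1* 347^1 * 641^(-1)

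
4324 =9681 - 5357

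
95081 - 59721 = 35360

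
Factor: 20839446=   2^1*3^2*1157747^1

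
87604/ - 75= -1169 + 71/75 = - 1168.05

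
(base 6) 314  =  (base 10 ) 118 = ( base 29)42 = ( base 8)166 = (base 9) 141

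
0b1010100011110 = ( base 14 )1D82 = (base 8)12436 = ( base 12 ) 3166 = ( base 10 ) 5406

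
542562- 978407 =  - 435845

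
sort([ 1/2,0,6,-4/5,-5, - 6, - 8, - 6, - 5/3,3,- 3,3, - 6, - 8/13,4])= [ - 8,-6, - 6 ,-6, - 5, - 3, -5/3, - 4/5, - 8/13 , 0,1/2, 3,3,4 , 6]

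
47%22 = 3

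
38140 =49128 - 10988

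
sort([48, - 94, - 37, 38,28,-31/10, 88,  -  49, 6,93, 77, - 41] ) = [ - 94 , - 49,  -  41, - 37, - 31/10,6, 28,38,48,77, 88,93 ]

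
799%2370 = 799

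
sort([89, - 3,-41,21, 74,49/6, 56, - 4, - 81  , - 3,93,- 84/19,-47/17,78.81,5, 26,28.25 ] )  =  [ -81,-41, - 84/19, - 4, -3, - 3, - 47/17,5,49/6,21,  26,28.25,56,74,78.81, 89,93]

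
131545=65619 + 65926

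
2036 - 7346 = - 5310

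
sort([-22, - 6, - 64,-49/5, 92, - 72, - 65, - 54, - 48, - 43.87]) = [ - 72, - 65, - 64,-54, - 48,-43.87, - 22,  -  49/5, - 6,92]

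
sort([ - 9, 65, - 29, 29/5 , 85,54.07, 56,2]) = [ - 29, - 9, 2, 29/5 , 54.07, 56, 65, 85] 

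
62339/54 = 1154+23/54 = 1154.43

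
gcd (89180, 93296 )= 1372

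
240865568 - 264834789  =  -23969221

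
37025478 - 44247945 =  - 7222467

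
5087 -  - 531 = 5618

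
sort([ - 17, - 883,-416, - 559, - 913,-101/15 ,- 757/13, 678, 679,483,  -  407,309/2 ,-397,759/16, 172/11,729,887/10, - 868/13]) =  [-913, - 883 , - 559 , - 416,- 407, - 397, - 868/13 , - 757/13,-17, - 101/15 , 172/11, 759/16, 887/10 , 309/2, 483 , 678, 679,729]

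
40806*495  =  20198970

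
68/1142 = 34/571 = 0.06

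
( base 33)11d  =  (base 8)2157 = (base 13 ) 694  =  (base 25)1KA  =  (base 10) 1135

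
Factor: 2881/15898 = 2^(-1 )*43^1*67^1*7949^( - 1)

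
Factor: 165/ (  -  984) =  - 55/328 = - 2^ ( - 3 )*5^1*11^1*41^( -1 )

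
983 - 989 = -6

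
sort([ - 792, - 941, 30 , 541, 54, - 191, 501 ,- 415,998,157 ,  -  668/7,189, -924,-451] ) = [ - 941, - 924, - 792,-451, - 415 , - 191, - 668/7,30,54 , 157, 189,  501,  541, 998]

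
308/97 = 3 + 17/97= 3.18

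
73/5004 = 73/5004 = 0.01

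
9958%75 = 58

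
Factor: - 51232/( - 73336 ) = 6404/9167 = 2^2*89^( - 1 )*103^( - 1) * 1601^1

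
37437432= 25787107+11650325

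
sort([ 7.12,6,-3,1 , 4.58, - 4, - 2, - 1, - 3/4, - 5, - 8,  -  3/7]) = [ - 8,  -  5, - 4, - 3, - 2, - 1, - 3/4, - 3/7, 1,4.58,6,7.12]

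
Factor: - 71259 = -3^1*23753^1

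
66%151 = 66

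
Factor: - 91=- 7^1*13^1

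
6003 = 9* 667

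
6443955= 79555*81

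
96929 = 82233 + 14696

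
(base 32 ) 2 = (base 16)2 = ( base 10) 2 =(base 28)2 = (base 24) 2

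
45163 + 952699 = 997862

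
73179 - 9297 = 63882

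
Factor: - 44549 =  - 44549^1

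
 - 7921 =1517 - 9438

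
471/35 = 13 + 16/35 = 13.46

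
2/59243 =2/59243 = 0.00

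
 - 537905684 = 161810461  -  699716145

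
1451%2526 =1451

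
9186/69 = 3062/23 = 133.13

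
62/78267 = 62/78267=0.00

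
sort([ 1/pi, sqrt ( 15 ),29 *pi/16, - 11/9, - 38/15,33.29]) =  [ - 38/15, - 11/9,  1/pi,sqrt(15),29*pi/16  ,  33.29]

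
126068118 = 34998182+91069936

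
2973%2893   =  80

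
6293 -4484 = 1809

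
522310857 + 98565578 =620876435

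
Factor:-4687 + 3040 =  - 3^3*61^1 = - 1647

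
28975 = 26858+2117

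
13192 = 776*17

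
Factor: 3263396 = 2^2* 467^1*1747^1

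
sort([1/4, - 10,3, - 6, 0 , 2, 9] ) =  [  -  10,-6, 0, 1/4,  2, 3, 9]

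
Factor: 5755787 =5755787^1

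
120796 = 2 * 60398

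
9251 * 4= 37004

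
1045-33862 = -32817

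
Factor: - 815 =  -5^1*163^1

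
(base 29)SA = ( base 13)4B3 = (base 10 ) 822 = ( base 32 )PM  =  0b1100110110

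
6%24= 6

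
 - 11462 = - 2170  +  -9292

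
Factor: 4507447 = 7^1*379^1 * 1699^1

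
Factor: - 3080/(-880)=7/2=2^(-1)* 7^1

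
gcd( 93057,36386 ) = 1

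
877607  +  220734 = 1098341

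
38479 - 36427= 2052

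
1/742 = 1/742 = 0.00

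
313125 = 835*375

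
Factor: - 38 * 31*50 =  -  2^2  *  5^2 * 19^1*31^1  =  - 58900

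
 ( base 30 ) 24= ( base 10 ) 64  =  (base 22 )2K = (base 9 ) 71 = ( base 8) 100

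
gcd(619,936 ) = 1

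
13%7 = 6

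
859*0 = 0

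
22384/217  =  22384/217 = 103.15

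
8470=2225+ 6245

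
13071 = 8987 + 4084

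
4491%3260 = 1231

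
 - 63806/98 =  - 31903/49= - 651.08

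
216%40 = 16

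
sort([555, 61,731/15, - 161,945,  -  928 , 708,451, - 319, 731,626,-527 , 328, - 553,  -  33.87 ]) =[  -  928, - 553,-527, - 319, - 161,- 33.87, 731/15, 61, 328,451,555, 626, 708,731,945] 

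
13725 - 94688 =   -  80963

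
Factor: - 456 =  - 2^3*3^1*19^1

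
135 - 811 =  - 676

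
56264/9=6251 + 5/9  =  6251.56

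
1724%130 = 34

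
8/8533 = 8/8533=0.00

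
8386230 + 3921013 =12307243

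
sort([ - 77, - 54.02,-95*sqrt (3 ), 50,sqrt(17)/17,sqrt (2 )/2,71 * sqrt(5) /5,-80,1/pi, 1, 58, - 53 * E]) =[ - 95*sqrt( 3),-53*E,-80, - 77,- 54.02, sqrt(17)/17,1/pi, sqrt(2 ) /2,1,71*sqrt(5 )/5,50,58]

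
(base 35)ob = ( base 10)851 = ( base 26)16J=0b1101010011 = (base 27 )14e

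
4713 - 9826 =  - 5113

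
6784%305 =74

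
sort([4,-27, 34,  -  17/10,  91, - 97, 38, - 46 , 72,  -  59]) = [  -  97, - 59, - 46, - 27, - 17/10  ,  4, 34, 38, 72,91 ] 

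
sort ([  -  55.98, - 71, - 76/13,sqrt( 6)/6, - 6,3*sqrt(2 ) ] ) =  [ - 71, - 55.98, - 6,  -  76/13 , sqrt( 6)/6, 3 * sqrt(  2 )]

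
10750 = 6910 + 3840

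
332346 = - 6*( - 55391 ) 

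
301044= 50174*6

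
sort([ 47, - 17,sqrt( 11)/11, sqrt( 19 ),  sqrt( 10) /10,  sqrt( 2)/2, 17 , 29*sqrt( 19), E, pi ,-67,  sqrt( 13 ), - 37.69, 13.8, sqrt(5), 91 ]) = [-67,-37.69,-17, sqrt (11)/11, sqrt( 10) /10, sqrt(2 )/2, sqrt( 5), E, pi, sqrt ( 13), sqrt( 19), 13.8,17 , 47,91,29*sqrt(19)]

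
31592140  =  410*77054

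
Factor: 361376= 2^5*23^1 *491^1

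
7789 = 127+7662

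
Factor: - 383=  - 383^1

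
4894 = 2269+2625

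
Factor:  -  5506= - 2^1*2753^1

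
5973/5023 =1 + 950/5023 = 1.19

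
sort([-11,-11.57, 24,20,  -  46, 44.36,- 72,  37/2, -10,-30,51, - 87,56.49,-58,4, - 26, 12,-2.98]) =[ - 87,  -  72, - 58,  -  46,  -  30,-26,  -  11.57,-11,-10, - 2.98,4,12,37/2,  20,24 , 44.36,51,56.49] 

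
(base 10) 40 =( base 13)31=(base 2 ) 101000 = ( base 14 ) 2C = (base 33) 17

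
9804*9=88236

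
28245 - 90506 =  - 62261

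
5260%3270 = 1990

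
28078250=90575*310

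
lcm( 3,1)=3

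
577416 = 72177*8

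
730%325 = 80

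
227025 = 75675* 3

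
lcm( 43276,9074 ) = 562588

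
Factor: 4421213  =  4421213^1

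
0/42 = 0 = 0.00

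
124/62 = 2  =  2.00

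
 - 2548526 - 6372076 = - 8920602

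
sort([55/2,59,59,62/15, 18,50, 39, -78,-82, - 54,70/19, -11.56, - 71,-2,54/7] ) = [ - 82  ,- 78 , - 71,  -  54,  -  11.56,-2, 70/19,62/15,54/7,18,55/2,39,50, 59,59]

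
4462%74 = 22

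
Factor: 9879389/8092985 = 5^(- 1)*13^1 * 419^(-1)*3863^( - 1 ) * 759953^1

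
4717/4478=1 + 239/4478 = 1.05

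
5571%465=456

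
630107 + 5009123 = 5639230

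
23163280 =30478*760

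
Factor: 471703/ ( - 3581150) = -2^(  -  1 )*5^ (-2)*67^( - 1)* 1069^(-1)*471703^1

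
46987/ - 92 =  -511+25/92 = - 510.73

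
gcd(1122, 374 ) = 374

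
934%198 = 142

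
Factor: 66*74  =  2^2*  3^1*11^1*37^1 = 4884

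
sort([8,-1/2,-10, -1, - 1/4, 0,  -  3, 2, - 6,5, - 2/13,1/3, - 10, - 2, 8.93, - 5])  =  [ - 10, - 10,-6, - 5, - 3  , - 2,-1,- 1/2,-1/4, -2/13,  0,1/3, 2,  5,  8,8.93] 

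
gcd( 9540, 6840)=180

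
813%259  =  36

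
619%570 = 49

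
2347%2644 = 2347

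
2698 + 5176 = 7874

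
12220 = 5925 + 6295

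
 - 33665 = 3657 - 37322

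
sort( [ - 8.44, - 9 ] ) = [ -9, - 8.44 ] 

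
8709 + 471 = 9180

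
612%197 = 21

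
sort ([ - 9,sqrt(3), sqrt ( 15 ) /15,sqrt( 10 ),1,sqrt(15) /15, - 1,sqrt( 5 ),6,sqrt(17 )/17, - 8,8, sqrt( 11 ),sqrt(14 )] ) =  [ - 9,  -  8,  -  1,sqrt( 17)/17, sqrt( 15 ) /15,sqrt(15)/15,1,sqrt(3 ),sqrt ( 5 ),sqrt (10 ), sqrt(11),sqrt(14), 6,8]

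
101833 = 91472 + 10361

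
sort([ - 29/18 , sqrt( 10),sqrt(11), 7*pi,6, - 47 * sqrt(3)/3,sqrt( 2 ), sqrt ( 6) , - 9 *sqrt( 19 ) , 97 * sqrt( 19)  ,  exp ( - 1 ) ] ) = [ - 9*sqrt( 19), - 47*sqrt ( 3) /3, - 29/18, exp( - 1 ) , sqrt( 2), sqrt ( 6),sqrt( 10),sqrt( 11),6,7*pi,97*sqrt(  19) ] 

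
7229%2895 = 1439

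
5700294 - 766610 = 4933684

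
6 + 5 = 11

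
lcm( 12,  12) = 12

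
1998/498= 333/83 =4.01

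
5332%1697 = 241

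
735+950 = 1685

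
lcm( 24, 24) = 24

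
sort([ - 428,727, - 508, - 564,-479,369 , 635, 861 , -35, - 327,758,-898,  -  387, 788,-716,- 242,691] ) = [ - 898, - 716, - 564, - 508,  -  479,- 428, - 387,-327,  -  242, - 35,  369 , 635, 691, 727, 758, 788, 861 ] 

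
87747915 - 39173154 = 48574761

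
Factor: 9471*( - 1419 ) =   -  13439349 = - 3^2*7^1*11^2*41^1 * 43^1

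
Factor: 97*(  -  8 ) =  - 776 = -2^3*97^1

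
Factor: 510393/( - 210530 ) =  - 2^(-1 )*3^1 * 5^(  -  1 )*13^1 * 23^1*37^(-1 )= - 897/370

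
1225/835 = 245/167 = 1.47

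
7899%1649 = 1303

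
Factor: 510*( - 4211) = -2^1 * 3^1*5^1*17^1*4211^1 = -2147610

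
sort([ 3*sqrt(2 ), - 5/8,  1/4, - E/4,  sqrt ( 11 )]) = [ - E/4,-5/8, 1/4, sqrt(11) , 3*sqrt(2) ]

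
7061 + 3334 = 10395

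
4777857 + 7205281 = 11983138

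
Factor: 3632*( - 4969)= - 2^4 * 227^1*4969^1 = -  18047408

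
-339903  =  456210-796113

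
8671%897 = 598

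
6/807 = 2/269 = 0.01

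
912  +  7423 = 8335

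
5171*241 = 1246211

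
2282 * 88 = 200816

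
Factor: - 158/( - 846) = 79/423=3^( - 2) *47^( - 1 )*79^1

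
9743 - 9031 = 712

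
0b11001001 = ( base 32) 69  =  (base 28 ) 75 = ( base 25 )81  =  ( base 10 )201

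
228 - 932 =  - 704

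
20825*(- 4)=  - 83300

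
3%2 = 1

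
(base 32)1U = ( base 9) 68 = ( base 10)62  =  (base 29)24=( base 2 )111110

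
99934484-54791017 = 45143467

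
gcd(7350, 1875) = 75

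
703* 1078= 757834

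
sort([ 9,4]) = [ 4,9 ]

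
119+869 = 988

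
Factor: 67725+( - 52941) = 2^6*3^1*7^1*11^1 = 14784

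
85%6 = 1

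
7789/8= 973 +5/8 = 973.62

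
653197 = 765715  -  112518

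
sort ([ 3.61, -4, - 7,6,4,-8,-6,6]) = [- 8, - 7, - 6, - 4,3.61,4,6,6]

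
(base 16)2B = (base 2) 101011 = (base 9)47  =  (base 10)43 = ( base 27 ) 1G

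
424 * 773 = 327752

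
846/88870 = 423/44435 = 0.01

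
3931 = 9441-5510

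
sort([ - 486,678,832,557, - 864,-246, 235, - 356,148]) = [ - 864, - 486, - 356,-246,148,235,557, 678, 832]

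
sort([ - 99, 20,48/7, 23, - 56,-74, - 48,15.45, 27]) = [ - 99, - 74, - 56, - 48,  48/7, 15.45, 20,  23, 27 ]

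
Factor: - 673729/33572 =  - 2^( - 2)*11^( - 1)*883^1 = - 883/44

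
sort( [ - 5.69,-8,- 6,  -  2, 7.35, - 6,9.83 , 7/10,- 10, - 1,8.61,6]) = [  -  10,-8,-6, -6,  -  5.69,- 2,- 1,7/10,6, 7.35,8.61, 9.83] 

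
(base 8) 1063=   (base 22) 13d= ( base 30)IN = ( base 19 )1ac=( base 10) 563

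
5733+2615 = 8348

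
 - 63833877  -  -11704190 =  -52129687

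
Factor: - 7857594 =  - 2^1*3^3*145511^1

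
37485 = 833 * 45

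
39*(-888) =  - 34632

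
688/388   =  172/97 = 1.77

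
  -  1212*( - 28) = 33936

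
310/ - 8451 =-310/8451 = - 0.04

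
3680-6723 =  - 3043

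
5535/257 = 21+138/257 = 21.54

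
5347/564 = 9  +  271/564 = 9.48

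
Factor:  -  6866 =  - 2^1*3433^1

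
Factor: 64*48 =3072 = 2^10*3^1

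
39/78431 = 39/78431 = 0.00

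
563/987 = 563/987 = 0.57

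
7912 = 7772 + 140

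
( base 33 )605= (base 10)6539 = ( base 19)i23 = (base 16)198b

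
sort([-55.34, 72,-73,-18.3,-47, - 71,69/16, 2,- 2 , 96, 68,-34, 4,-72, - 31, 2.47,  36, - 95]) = [ -95, -73,-72, - 71 ,-55.34,- 47,-34,-31, - 18.3, - 2, 2,  2.47, 4,69/16, 36,68 , 72, 96]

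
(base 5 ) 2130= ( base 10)290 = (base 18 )g2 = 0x122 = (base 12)202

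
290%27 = 20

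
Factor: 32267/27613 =41^1*53^( - 1)*521^(  -  1 )*787^1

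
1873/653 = 1873/653 = 2.87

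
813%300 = 213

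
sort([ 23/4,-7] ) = [ - 7, 23/4 ]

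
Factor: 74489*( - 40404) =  - 2^2 * 3^1*7^1*13^1*37^1*74489^1 = -3009653556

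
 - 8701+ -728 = -9429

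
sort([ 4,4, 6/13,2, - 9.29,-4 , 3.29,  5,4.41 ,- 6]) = [-9.29,-6,-4, 6/13 , 2, 3.29, 4,4,4.41,5] 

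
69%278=69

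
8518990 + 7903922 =16422912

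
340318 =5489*62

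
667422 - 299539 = 367883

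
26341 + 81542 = 107883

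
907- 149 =758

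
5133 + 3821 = 8954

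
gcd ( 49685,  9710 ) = 5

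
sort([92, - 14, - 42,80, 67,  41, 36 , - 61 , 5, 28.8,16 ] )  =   [ - 61,  -  42, - 14,5 , 16,  28.8, 36,41,67, 80, 92 ] 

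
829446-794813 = 34633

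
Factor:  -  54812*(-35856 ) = 1965339072 = 2^6*3^3*71^1 * 83^1*193^1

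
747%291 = 165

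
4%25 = 4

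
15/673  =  15/673 = 0.02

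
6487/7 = 6487/7 = 926.71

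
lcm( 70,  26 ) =910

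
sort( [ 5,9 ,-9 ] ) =[ - 9 , 5, 9]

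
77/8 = 77/8 = 9.62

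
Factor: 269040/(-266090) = - 2^3*3^1 * 11^( - 1)*19^1*41^ ( - 1) = -456/451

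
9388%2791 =1015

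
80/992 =5/62= 0.08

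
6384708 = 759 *8412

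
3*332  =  996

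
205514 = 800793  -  595279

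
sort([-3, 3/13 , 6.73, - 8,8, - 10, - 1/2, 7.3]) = [ - 10,  -  8 , - 3, - 1/2, 3/13,  6.73, 7.3, 8 ] 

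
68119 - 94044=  - 25925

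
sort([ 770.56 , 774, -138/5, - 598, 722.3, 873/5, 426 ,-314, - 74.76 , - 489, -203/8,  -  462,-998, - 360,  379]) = [ - 998, - 598,-489, - 462,-360, - 314,  -  74.76, - 138/5, - 203/8,873/5,379 , 426,722.3, 770.56,774]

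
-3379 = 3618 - 6997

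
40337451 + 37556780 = 77894231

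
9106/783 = 11 + 17/27=11.63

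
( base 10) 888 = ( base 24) 1d0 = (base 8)1570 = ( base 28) 13k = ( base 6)4040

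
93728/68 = 23432/17= 1378.35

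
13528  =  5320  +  8208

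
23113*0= 0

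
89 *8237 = 733093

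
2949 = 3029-80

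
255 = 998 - 743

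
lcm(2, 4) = 4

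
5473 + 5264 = 10737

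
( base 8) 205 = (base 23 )5i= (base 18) 77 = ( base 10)133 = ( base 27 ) 4P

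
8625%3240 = 2145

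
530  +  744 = 1274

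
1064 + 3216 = 4280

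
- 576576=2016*( - 286 ) 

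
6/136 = 3/68 = 0.04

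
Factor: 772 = 2^2*193^1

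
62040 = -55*( - 1128)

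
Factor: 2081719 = 2081719^1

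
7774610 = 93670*83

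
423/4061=423/4061 = 0.10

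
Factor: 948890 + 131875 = 3^2 * 5^1*7^1*47^1*73^1 = 1080765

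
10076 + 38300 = 48376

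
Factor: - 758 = -2^1*379^1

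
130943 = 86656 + 44287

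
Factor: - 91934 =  - 2^1 * 43^1 * 1069^1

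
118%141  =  118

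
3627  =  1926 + 1701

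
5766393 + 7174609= 12941002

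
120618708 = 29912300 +90706408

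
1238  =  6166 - 4928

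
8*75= 600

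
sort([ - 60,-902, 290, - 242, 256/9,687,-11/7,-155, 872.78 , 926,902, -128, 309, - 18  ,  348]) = [-902, - 242, - 155, - 128, - 60, - 18, - 11/7, 256/9, 290,309,348,  687, 872.78,902 , 926]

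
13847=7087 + 6760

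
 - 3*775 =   -  2325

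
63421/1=63421  =  63421.00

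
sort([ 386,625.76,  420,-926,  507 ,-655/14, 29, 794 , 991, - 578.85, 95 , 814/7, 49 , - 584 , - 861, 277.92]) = [ - 926,-861, - 584,  -  578.85, - 655/14 , 29, 49,  95 , 814/7, 277.92, 386, 420, 507, 625.76,794 , 991 ]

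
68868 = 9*7652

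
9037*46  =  415702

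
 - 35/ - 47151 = 35/47151  =  0.00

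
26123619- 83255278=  - 57131659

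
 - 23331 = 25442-48773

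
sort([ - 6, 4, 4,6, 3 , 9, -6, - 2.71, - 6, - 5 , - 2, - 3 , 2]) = [ - 6, - 6,-6, - 5,  -  3  , - 2.71, - 2, 2,3, 4,4, 6 , 9]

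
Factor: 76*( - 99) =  - 2^2 * 3^2*11^1*19^1 =-7524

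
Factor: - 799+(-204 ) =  - 17^1 * 59^1 = - 1003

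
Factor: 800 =2^5*5^2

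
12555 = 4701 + 7854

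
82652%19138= 6100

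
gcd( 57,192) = 3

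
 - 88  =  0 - 88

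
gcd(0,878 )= 878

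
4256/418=10 + 2/11= 10.18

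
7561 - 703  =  6858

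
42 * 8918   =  374556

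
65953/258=255 + 163/258 = 255.63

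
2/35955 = 2/35955 = 0.00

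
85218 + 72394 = 157612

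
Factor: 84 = 2^2 * 3^1*7^1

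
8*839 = 6712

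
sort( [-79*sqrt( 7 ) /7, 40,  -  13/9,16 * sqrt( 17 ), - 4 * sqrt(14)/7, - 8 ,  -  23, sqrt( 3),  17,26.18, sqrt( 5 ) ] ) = [ - 79*sqrt(7) /7 , - 23,-8, - 4*sqrt(14)/7,-13/9, sqrt(3),  sqrt(5), 17,26.18,  40,16*sqrt(17)]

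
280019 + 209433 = 489452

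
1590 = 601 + 989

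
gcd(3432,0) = 3432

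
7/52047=7/52047 = 0.00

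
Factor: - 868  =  -2^2*7^1*31^1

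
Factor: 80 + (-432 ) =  - 352  =  - 2^5*  11^1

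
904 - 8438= -7534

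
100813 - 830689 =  - 729876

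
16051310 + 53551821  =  69603131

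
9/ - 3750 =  - 3/1250= - 0.00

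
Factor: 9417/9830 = 2^( - 1 )*3^1 * 5^( - 1 )*43^1 * 73^1*983^( - 1)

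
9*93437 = 840933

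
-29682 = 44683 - 74365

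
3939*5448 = 21459672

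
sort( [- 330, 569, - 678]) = [ - 678, - 330, 569]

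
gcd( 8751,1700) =1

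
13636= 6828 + 6808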